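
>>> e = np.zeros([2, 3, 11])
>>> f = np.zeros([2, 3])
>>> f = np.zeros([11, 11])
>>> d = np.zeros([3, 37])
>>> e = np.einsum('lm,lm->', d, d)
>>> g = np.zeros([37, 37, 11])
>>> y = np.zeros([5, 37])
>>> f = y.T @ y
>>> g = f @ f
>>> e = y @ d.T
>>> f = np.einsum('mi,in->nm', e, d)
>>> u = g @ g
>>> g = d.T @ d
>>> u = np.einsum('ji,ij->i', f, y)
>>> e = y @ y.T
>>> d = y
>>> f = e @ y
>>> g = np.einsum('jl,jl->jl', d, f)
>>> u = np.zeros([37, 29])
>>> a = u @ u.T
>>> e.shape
(5, 5)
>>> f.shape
(5, 37)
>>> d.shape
(5, 37)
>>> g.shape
(5, 37)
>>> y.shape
(5, 37)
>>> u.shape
(37, 29)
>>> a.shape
(37, 37)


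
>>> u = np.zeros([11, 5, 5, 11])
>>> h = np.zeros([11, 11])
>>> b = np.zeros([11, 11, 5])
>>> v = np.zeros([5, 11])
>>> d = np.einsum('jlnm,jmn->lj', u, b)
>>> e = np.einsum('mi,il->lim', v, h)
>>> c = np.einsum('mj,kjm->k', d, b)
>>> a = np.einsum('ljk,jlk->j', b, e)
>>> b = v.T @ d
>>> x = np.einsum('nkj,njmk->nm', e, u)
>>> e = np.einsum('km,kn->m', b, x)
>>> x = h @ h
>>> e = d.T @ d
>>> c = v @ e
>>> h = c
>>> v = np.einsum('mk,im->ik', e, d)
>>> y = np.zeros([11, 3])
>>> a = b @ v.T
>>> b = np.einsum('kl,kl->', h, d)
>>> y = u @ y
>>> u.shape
(11, 5, 5, 11)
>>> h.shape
(5, 11)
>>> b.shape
()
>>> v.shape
(5, 11)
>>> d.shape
(5, 11)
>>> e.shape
(11, 11)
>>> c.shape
(5, 11)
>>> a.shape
(11, 5)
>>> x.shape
(11, 11)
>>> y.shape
(11, 5, 5, 3)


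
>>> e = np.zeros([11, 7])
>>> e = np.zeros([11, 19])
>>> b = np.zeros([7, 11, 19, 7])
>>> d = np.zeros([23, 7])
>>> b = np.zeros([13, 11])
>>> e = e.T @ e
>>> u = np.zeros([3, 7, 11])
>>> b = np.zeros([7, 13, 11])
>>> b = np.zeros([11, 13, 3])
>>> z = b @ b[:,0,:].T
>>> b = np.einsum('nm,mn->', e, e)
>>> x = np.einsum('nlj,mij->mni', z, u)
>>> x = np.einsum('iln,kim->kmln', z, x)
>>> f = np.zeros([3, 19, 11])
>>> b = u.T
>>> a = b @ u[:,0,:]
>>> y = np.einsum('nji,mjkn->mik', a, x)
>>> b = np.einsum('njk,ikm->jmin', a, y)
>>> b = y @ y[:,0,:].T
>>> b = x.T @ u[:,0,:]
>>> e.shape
(19, 19)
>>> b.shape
(11, 13, 7, 11)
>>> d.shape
(23, 7)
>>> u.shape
(3, 7, 11)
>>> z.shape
(11, 13, 11)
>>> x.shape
(3, 7, 13, 11)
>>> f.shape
(3, 19, 11)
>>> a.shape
(11, 7, 11)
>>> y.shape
(3, 11, 13)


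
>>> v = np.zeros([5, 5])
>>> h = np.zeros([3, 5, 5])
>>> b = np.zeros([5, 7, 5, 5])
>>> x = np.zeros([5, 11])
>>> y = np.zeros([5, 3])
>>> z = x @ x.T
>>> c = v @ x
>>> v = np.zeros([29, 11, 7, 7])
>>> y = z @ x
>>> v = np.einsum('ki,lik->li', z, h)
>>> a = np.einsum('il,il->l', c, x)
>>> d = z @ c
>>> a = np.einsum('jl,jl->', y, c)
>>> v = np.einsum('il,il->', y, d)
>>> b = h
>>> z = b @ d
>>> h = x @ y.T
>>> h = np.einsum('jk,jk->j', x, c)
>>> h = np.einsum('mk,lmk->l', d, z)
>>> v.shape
()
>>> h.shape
(3,)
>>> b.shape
(3, 5, 5)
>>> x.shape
(5, 11)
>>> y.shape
(5, 11)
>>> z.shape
(3, 5, 11)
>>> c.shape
(5, 11)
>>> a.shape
()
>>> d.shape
(5, 11)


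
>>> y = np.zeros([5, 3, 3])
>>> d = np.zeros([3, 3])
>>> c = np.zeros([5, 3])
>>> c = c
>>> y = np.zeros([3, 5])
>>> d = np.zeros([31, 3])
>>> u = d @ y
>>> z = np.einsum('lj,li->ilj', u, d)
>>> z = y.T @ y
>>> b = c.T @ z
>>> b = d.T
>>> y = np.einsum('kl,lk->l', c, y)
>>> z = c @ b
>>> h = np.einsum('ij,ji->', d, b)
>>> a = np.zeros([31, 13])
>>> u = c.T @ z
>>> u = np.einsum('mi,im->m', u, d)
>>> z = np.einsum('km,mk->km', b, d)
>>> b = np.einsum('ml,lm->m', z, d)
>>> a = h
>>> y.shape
(3,)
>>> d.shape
(31, 3)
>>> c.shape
(5, 3)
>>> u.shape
(3,)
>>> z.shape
(3, 31)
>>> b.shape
(3,)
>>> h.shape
()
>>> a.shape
()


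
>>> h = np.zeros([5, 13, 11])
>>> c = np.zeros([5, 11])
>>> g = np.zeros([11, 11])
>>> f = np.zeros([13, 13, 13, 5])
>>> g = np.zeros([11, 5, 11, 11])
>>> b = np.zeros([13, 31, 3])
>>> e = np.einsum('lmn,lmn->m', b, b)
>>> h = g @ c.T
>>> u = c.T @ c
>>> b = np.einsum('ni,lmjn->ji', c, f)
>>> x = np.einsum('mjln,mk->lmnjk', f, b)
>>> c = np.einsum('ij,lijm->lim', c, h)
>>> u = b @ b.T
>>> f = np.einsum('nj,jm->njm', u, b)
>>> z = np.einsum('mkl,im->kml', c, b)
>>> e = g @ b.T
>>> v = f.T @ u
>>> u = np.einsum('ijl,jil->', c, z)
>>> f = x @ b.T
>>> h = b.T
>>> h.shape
(11, 13)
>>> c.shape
(11, 5, 5)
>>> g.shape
(11, 5, 11, 11)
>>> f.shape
(13, 13, 5, 13, 13)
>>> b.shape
(13, 11)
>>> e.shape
(11, 5, 11, 13)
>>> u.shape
()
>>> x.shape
(13, 13, 5, 13, 11)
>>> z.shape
(5, 11, 5)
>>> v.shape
(11, 13, 13)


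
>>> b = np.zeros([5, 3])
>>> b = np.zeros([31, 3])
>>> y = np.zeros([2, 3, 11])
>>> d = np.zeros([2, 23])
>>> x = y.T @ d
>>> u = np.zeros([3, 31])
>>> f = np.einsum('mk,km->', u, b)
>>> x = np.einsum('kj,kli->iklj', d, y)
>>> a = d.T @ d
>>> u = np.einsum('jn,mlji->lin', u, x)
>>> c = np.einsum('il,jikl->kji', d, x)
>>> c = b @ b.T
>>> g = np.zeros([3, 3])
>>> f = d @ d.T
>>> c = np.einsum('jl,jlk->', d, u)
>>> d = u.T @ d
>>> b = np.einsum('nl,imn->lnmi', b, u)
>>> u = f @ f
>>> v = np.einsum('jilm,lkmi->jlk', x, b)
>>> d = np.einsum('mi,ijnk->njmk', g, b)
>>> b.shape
(3, 31, 23, 2)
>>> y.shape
(2, 3, 11)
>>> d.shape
(23, 31, 3, 2)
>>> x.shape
(11, 2, 3, 23)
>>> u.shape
(2, 2)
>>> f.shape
(2, 2)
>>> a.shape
(23, 23)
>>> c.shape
()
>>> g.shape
(3, 3)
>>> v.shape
(11, 3, 31)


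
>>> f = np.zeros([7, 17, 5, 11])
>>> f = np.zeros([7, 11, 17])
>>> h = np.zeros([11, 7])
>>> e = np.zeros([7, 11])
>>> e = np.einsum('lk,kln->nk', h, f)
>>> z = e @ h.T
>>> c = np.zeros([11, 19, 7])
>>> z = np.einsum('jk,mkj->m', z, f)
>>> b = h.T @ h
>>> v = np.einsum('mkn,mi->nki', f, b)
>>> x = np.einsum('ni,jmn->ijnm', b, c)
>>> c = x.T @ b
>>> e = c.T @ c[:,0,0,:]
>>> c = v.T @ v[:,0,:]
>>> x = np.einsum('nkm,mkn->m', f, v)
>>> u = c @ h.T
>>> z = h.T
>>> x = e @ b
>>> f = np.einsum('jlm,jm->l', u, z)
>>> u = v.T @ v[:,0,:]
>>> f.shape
(11,)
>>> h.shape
(11, 7)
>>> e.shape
(7, 11, 7, 7)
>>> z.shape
(7, 11)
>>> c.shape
(7, 11, 7)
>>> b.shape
(7, 7)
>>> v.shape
(17, 11, 7)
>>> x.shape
(7, 11, 7, 7)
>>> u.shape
(7, 11, 7)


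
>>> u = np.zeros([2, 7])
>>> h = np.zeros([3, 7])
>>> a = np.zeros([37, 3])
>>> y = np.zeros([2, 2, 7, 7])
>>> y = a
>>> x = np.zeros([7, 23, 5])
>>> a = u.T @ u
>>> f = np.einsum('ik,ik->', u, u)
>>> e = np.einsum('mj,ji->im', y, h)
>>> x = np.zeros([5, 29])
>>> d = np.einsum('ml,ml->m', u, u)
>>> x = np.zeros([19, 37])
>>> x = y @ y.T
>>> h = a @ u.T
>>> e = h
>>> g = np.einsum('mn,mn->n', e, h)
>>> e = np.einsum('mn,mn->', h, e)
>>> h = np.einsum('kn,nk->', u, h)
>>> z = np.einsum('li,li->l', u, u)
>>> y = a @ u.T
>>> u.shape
(2, 7)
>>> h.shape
()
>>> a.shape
(7, 7)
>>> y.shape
(7, 2)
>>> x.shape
(37, 37)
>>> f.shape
()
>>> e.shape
()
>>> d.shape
(2,)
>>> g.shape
(2,)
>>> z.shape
(2,)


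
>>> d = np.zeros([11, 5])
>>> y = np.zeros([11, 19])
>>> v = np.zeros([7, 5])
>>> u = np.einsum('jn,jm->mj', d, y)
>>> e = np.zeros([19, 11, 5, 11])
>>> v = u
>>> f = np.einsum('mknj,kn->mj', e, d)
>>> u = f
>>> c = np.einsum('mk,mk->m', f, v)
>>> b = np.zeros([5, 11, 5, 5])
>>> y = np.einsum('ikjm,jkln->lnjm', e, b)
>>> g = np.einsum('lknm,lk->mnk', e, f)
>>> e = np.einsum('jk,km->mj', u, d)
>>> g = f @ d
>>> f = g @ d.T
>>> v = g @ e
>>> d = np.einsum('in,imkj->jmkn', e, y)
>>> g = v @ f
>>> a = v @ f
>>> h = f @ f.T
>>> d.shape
(11, 5, 5, 19)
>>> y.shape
(5, 5, 5, 11)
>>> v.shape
(19, 19)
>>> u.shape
(19, 11)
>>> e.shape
(5, 19)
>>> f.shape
(19, 11)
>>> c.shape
(19,)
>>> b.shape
(5, 11, 5, 5)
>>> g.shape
(19, 11)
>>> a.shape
(19, 11)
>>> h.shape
(19, 19)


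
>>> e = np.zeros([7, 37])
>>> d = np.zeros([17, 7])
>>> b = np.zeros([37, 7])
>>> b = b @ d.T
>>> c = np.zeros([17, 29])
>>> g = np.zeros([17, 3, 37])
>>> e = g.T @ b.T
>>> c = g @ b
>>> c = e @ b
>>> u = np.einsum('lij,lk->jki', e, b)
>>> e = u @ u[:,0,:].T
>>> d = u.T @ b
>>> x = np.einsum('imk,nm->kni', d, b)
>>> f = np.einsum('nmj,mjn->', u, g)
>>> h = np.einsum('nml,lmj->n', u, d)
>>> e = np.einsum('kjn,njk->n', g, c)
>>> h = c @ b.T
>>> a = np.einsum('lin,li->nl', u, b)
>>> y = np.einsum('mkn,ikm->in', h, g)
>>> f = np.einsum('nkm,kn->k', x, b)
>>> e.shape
(37,)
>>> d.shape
(3, 17, 17)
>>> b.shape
(37, 17)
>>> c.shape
(37, 3, 17)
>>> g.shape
(17, 3, 37)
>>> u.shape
(37, 17, 3)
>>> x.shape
(17, 37, 3)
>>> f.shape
(37,)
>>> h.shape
(37, 3, 37)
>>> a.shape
(3, 37)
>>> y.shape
(17, 37)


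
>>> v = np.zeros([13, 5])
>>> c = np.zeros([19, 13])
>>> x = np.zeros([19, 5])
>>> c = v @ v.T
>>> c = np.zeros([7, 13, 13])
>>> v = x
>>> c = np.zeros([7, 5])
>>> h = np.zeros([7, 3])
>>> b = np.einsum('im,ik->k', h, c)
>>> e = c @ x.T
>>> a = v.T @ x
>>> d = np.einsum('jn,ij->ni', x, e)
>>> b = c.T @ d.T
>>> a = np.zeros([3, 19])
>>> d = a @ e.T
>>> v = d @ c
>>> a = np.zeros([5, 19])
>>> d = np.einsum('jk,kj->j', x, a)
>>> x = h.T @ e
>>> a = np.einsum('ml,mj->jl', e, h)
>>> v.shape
(3, 5)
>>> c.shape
(7, 5)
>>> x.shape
(3, 19)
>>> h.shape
(7, 3)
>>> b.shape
(5, 5)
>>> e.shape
(7, 19)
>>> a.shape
(3, 19)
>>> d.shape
(19,)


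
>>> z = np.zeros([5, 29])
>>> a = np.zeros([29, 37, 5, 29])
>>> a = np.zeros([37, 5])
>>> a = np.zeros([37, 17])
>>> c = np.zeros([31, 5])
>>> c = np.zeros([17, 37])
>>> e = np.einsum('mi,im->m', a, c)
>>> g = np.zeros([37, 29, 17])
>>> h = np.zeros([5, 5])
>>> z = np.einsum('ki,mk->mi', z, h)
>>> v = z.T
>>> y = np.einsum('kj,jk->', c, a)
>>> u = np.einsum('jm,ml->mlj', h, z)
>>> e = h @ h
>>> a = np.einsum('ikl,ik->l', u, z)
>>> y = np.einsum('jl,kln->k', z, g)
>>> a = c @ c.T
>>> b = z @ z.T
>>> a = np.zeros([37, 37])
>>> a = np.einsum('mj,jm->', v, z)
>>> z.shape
(5, 29)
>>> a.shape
()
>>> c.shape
(17, 37)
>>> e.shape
(5, 5)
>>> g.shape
(37, 29, 17)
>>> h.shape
(5, 5)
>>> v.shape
(29, 5)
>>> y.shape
(37,)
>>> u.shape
(5, 29, 5)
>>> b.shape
(5, 5)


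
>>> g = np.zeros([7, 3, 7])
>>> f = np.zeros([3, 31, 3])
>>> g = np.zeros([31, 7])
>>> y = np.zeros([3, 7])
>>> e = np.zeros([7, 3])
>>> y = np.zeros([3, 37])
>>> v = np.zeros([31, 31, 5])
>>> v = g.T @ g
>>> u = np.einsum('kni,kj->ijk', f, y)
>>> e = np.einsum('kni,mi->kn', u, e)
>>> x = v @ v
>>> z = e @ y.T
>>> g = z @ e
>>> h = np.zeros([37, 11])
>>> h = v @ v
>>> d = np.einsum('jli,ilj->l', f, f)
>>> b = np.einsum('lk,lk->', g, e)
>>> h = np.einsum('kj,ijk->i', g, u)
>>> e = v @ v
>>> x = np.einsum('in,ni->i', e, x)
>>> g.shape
(3, 37)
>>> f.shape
(3, 31, 3)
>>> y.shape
(3, 37)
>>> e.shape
(7, 7)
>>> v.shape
(7, 7)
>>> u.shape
(3, 37, 3)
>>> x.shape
(7,)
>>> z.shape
(3, 3)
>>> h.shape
(3,)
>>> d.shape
(31,)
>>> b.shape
()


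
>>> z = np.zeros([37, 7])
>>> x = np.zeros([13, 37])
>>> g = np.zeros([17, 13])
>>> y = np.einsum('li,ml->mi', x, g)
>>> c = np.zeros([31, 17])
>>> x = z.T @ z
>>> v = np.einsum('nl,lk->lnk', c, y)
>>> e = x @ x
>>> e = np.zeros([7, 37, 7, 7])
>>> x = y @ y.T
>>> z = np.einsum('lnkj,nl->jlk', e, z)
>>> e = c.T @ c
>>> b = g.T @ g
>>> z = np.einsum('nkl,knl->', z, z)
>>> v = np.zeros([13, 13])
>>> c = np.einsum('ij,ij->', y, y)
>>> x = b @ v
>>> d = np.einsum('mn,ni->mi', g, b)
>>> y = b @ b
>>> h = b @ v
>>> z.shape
()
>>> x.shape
(13, 13)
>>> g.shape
(17, 13)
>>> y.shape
(13, 13)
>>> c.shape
()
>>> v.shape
(13, 13)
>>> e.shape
(17, 17)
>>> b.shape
(13, 13)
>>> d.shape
(17, 13)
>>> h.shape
(13, 13)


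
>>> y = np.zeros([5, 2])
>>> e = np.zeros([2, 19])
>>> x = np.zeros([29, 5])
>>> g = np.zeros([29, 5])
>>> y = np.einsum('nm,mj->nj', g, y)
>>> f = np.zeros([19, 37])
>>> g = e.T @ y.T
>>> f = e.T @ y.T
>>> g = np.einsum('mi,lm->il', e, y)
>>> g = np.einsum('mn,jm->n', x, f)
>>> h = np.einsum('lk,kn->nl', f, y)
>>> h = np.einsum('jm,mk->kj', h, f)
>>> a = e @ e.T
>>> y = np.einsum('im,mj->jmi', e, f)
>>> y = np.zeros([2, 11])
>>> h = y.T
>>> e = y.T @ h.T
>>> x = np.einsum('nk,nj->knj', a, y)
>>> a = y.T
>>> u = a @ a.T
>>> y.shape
(2, 11)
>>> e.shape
(11, 11)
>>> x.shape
(2, 2, 11)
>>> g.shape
(5,)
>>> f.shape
(19, 29)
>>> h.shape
(11, 2)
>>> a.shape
(11, 2)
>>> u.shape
(11, 11)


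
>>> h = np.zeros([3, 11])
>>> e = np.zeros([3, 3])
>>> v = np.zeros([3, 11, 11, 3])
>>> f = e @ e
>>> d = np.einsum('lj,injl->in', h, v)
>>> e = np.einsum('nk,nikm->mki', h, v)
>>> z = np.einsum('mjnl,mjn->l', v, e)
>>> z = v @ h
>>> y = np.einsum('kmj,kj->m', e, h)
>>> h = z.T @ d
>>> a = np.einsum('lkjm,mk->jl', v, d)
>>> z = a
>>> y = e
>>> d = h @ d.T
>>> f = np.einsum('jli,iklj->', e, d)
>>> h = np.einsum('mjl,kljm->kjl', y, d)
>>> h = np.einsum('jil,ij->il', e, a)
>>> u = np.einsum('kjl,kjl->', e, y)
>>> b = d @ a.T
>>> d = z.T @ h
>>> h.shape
(11, 11)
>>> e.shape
(3, 11, 11)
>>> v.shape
(3, 11, 11, 3)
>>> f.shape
()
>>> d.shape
(3, 11)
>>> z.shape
(11, 3)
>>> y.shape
(3, 11, 11)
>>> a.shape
(11, 3)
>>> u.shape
()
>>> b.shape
(11, 11, 11, 11)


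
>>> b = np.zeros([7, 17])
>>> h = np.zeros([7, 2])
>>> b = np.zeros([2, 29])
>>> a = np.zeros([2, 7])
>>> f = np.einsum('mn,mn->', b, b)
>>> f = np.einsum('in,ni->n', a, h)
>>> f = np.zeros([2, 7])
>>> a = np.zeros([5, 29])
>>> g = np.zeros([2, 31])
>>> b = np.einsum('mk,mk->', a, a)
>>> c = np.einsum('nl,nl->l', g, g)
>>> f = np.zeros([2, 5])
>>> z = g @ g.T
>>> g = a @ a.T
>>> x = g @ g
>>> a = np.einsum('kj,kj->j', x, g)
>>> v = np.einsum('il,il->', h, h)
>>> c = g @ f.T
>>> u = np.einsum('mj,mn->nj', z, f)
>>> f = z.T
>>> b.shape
()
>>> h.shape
(7, 2)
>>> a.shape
(5,)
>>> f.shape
(2, 2)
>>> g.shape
(5, 5)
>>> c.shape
(5, 2)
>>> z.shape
(2, 2)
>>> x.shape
(5, 5)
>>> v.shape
()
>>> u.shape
(5, 2)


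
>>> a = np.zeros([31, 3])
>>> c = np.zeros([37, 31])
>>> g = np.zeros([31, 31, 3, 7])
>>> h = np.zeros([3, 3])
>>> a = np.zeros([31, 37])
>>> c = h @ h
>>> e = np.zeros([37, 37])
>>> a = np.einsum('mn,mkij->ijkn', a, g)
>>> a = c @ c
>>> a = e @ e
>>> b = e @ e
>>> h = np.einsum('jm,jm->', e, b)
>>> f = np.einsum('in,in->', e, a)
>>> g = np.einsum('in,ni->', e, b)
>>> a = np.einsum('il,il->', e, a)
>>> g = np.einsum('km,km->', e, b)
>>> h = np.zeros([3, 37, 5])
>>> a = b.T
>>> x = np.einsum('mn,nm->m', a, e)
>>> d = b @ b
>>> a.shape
(37, 37)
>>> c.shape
(3, 3)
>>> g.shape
()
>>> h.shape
(3, 37, 5)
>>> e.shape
(37, 37)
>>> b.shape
(37, 37)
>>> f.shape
()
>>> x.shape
(37,)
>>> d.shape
(37, 37)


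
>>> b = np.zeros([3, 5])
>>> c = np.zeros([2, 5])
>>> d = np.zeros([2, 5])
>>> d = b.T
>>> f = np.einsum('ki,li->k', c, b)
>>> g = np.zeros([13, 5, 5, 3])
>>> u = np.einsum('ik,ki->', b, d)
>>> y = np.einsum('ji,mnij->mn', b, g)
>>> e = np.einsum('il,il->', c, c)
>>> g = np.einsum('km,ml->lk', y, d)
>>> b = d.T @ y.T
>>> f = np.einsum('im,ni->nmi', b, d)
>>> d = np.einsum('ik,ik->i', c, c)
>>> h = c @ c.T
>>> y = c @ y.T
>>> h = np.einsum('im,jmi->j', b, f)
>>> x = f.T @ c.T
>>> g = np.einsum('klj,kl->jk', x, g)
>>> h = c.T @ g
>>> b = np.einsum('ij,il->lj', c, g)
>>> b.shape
(3, 5)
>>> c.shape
(2, 5)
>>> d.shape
(2,)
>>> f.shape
(5, 13, 3)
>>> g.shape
(2, 3)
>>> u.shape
()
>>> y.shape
(2, 13)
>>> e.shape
()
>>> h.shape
(5, 3)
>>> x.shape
(3, 13, 2)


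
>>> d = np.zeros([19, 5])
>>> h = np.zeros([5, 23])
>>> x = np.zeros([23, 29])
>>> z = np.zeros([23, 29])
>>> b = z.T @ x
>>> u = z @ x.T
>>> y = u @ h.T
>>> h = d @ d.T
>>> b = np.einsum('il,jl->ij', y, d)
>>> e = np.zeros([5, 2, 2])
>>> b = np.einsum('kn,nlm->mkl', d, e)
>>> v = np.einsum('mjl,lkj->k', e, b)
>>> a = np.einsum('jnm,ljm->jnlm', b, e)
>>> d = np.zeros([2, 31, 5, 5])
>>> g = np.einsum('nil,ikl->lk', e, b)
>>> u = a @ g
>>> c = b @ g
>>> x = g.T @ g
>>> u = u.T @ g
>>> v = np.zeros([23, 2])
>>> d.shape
(2, 31, 5, 5)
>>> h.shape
(19, 19)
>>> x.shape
(19, 19)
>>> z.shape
(23, 29)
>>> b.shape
(2, 19, 2)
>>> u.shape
(19, 5, 19, 19)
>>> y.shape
(23, 5)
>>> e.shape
(5, 2, 2)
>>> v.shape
(23, 2)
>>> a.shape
(2, 19, 5, 2)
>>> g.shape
(2, 19)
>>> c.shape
(2, 19, 19)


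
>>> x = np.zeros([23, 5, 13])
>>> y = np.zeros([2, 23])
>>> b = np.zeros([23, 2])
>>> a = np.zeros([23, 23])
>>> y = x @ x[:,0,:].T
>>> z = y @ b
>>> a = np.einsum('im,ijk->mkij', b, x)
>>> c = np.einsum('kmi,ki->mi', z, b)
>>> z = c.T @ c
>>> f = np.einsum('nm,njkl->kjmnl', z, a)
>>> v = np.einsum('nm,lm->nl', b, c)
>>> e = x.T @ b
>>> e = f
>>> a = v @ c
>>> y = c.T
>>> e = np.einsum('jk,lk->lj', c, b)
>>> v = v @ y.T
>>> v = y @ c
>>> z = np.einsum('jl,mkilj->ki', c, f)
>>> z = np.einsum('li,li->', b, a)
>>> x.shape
(23, 5, 13)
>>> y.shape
(2, 5)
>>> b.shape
(23, 2)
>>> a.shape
(23, 2)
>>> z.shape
()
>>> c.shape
(5, 2)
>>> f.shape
(23, 13, 2, 2, 5)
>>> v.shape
(2, 2)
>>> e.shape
(23, 5)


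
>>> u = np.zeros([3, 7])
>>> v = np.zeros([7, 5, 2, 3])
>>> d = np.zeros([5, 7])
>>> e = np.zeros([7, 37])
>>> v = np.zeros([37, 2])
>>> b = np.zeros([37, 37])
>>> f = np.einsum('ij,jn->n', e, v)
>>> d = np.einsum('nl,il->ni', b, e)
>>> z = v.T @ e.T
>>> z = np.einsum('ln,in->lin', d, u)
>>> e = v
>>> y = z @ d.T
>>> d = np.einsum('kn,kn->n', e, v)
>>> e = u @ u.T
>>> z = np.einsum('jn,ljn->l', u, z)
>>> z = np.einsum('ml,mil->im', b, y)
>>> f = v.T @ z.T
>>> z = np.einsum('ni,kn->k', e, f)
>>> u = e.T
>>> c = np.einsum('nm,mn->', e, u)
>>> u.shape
(3, 3)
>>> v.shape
(37, 2)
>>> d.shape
(2,)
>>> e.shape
(3, 3)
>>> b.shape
(37, 37)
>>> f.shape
(2, 3)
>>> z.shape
(2,)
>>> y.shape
(37, 3, 37)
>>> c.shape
()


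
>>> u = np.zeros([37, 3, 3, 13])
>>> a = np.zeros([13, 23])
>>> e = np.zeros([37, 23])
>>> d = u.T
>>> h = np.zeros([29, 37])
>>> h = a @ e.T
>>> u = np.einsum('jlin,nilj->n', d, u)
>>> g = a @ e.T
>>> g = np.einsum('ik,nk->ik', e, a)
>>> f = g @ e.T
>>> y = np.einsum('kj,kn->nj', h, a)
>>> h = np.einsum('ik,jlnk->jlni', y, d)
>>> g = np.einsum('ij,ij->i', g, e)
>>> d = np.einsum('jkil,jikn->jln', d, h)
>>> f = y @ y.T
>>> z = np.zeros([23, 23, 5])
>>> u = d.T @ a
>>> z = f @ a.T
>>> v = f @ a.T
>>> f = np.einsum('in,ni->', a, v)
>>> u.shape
(23, 37, 23)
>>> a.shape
(13, 23)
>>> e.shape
(37, 23)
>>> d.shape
(13, 37, 23)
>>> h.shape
(13, 3, 3, 23)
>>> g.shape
(37,)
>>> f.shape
()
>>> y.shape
(23, 37)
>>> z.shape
(23, 13)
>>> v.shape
(23, 13)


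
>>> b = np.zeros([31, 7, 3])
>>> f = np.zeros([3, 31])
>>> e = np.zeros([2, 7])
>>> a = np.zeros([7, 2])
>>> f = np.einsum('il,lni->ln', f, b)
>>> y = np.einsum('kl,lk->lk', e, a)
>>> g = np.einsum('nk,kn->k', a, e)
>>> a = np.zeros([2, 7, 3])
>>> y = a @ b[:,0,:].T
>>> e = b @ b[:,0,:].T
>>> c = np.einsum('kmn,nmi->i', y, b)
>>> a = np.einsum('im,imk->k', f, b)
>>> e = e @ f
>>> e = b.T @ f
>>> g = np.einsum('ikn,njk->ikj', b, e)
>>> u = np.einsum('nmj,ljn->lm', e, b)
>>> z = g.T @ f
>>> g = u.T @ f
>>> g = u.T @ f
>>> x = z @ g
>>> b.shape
(31, 7, 3)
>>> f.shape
(31, 7)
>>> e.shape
(3, 7, 7)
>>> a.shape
(3,)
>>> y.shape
(2, 7, 31)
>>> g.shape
(7, 7)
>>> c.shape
(3,)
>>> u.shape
(31, 7)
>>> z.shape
(7, 7, 7)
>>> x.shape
(7, 7, 7)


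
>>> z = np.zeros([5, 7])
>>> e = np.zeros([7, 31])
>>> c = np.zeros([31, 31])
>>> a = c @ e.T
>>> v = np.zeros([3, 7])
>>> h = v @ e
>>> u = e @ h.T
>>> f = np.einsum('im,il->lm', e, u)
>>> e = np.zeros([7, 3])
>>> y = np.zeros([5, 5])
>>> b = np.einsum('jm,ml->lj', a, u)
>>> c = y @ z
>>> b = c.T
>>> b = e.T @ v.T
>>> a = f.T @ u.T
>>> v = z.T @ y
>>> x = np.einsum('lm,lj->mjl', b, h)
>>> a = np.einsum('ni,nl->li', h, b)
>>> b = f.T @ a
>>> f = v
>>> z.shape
(5, 7)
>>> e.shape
(7, 3)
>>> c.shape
(5, 7)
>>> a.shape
(3, 31)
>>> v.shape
(7, 5)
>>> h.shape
(3, 31)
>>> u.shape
(7, 3)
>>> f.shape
(7, 5)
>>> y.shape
(5, 5)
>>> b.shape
(31, 31)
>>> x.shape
(3, 31, 3)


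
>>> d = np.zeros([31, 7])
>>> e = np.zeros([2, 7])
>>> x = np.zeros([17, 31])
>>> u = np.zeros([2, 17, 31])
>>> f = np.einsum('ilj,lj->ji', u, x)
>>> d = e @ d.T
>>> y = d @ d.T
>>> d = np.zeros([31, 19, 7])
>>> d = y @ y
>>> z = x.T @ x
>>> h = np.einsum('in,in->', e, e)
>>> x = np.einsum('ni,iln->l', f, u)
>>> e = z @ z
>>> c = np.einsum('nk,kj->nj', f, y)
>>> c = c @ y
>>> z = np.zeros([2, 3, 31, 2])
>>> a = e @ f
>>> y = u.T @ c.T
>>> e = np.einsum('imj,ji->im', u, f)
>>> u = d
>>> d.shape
(2, 2)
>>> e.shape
(2, 17)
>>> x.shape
(17,)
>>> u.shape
(2, 2)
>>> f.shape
(31, 2)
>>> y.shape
(31, 17, 31)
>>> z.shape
(2, 3, 31, 2)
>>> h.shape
()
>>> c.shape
(31, 2)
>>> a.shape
(31, 2)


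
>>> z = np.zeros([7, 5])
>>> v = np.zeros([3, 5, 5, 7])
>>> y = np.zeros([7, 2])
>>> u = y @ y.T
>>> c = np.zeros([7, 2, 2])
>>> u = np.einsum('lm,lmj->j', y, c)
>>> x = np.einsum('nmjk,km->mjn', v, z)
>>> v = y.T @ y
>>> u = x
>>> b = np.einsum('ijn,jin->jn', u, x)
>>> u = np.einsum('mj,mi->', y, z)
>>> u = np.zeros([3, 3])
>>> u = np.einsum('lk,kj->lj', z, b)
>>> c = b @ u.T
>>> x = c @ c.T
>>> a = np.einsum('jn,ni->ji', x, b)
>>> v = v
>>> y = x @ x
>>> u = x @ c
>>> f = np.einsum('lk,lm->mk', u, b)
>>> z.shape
(7, 5)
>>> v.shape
(2, 2)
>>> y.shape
(5, 5)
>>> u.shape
(5, 7)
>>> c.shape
(5, 7)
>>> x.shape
(5, 5)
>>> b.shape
(5, 3)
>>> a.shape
(5, 3)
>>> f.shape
(3, 7)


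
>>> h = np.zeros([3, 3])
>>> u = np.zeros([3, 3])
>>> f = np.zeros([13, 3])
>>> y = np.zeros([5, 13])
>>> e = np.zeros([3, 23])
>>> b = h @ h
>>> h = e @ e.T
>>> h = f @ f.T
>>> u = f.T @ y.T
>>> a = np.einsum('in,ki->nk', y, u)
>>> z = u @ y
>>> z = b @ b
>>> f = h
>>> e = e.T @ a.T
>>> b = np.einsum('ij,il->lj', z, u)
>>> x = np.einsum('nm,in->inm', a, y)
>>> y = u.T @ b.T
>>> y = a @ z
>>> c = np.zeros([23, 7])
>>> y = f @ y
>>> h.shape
(13, 13)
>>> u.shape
(3, 5)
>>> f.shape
(13, 13)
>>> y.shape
(13, 3)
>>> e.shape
(23, 13)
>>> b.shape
(5, 3)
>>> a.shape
(13, 3)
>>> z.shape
(3, 3)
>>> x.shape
(5, 13, 3)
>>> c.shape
(23, 7)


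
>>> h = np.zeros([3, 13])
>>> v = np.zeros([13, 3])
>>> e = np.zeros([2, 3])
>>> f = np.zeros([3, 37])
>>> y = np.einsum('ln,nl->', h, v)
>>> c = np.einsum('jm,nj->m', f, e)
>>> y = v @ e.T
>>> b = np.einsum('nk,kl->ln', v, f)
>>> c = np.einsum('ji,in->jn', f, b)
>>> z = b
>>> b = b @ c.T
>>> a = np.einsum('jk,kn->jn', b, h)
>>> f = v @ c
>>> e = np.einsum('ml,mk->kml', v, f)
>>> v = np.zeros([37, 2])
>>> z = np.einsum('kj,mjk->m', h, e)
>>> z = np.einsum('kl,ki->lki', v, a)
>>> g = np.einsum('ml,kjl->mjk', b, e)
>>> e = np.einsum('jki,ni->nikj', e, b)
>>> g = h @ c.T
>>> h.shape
(3, 13)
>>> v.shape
(37, 2)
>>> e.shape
(37, 3, 13, 13)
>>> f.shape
(13, 13)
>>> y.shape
(13, 2)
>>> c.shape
(3, 13)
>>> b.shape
(37, 3)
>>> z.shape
(2, 37, 13)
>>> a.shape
(37, 13)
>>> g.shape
(3, 3)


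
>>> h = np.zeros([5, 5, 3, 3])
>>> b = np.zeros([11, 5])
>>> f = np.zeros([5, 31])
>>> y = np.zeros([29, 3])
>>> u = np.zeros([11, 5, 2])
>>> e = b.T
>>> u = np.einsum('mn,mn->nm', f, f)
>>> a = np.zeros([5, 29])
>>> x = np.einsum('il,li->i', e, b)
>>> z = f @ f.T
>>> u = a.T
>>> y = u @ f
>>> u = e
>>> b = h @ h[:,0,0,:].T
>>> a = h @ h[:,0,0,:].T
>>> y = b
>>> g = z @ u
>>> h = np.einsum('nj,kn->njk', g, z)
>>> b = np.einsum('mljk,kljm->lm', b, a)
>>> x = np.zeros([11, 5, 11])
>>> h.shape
(5, 11, 5)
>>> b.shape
(5, 5)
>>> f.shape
(5, 31)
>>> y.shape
(5, 5, 3, 5)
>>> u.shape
(5, 11)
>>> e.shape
(5, 11)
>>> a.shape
(5, 5, 3, 5)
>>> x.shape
(11, 5, 11)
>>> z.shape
(5, 5)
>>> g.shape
(5, 11)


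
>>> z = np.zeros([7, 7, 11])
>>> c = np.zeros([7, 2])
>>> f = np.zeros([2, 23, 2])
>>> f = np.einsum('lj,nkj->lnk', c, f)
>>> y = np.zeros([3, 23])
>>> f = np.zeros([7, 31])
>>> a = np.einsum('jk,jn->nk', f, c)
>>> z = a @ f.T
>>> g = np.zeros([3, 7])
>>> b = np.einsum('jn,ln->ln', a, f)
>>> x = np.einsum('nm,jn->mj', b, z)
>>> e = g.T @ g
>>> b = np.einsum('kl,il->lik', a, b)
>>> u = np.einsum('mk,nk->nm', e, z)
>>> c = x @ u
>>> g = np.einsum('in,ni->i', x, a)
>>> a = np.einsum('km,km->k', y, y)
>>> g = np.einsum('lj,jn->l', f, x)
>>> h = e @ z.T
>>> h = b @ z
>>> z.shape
(2, 7)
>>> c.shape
(31, 7)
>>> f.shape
(7, 31)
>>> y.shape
(3, 23)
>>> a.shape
(3,)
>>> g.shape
(7,)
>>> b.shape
(31, 7, 2)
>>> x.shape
(31, 2)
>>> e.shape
(7, 7)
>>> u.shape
(2, 7)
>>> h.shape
(31, 7, 7)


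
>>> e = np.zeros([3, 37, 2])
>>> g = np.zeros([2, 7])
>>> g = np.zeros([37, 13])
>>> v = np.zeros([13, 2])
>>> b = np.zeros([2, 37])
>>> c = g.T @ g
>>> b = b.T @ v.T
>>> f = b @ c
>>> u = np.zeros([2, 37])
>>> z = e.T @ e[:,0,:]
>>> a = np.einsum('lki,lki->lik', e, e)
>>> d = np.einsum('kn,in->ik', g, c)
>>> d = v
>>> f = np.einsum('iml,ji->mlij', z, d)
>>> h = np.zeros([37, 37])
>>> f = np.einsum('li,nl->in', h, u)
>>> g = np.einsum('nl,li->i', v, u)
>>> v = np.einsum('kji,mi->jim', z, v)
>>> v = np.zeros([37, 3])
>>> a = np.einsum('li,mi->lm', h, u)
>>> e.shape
(3, 37, 2)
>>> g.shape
(37,)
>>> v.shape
(37, 3)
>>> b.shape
(37, 13)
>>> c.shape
(13, 13)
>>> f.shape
(37, 2)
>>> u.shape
(2, 37)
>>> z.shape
(2, 37, 2)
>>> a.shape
(37, 2)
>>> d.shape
(13, 2)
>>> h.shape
(37, 37)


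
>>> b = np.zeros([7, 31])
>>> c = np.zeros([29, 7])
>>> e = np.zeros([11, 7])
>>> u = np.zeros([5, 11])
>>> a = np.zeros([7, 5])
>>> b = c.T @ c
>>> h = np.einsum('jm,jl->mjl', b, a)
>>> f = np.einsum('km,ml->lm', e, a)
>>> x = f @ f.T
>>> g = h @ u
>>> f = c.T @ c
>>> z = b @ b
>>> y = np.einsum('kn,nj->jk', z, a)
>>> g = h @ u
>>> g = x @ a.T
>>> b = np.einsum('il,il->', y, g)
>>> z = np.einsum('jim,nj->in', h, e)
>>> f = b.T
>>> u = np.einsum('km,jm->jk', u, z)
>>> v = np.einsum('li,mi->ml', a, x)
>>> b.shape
()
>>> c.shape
(29, 7)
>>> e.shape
(11, 7)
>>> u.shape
(7, 5)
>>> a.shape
(7, 5)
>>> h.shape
(7, 7, 5)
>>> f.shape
()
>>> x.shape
(5, 5)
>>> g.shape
(5, 7)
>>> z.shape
(7, 11)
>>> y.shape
(5, 7)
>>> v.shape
(5, 7)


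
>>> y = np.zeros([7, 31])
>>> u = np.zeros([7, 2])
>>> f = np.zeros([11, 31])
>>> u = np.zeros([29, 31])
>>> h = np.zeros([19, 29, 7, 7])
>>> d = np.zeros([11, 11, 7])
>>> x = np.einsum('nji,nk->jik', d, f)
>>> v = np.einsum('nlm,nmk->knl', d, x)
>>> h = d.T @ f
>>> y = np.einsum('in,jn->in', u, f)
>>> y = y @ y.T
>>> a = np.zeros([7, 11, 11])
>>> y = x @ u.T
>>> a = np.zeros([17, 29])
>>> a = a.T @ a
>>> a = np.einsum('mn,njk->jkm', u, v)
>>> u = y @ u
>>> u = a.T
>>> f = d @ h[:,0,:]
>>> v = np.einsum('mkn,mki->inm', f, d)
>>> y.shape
(11, 7, 29)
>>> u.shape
(29, 11, 11)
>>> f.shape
(11, 11, 31)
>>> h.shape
(7, 11, 31)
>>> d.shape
(11, 11, 7)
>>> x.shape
(11, 7, 31)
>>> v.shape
(7, 31, 11)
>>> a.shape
(11, 11, 29)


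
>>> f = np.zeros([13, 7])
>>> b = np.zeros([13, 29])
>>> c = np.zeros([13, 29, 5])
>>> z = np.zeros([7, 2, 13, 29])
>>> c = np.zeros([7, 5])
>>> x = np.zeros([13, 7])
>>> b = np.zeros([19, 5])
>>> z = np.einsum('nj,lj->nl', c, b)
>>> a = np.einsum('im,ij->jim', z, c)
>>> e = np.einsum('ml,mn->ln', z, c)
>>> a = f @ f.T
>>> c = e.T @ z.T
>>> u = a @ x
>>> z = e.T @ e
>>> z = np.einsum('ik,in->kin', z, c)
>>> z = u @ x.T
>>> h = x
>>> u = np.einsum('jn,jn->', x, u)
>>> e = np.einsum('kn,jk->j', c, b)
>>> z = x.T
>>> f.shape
(13, 7)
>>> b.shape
(19, 5)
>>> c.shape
(5, 7)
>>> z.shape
(7, 13)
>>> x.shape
(13, 7)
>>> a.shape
(13, 13)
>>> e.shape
(19,)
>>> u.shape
()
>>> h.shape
(13, 7)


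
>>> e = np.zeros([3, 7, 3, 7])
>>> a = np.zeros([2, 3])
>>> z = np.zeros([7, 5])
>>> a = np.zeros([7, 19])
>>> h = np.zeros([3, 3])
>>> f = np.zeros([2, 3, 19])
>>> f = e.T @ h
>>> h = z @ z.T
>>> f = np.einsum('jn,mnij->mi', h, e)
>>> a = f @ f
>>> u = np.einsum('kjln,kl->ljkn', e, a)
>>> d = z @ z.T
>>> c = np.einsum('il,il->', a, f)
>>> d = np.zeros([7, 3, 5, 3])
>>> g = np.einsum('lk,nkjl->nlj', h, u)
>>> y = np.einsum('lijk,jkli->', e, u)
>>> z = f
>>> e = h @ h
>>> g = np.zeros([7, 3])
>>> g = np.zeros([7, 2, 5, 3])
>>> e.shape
(7, 7)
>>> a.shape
(3, 3)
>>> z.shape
(3, 3)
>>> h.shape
(7, 7)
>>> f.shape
(3, 3)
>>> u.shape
(3, 7, 3, 7)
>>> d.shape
(7, 3, 5, 3)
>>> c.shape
()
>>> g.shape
(7, 2, 5, 3)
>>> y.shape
()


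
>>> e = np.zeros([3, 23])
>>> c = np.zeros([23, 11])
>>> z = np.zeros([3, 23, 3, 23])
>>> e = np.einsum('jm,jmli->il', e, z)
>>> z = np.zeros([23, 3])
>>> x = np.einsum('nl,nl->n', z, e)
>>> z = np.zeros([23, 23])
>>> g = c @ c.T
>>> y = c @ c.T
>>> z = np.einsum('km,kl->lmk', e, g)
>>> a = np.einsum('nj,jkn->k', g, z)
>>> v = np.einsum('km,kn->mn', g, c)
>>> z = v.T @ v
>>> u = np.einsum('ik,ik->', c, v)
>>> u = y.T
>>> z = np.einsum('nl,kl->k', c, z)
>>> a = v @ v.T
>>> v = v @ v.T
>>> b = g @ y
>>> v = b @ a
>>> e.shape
(23, 3)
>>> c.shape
(23, 11)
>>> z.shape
(11,)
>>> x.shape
(23,)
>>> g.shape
(23, 23)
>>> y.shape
(23, 23)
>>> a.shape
(23, 23)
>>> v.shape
(23, 23)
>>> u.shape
(23, 23)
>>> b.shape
(23, 23)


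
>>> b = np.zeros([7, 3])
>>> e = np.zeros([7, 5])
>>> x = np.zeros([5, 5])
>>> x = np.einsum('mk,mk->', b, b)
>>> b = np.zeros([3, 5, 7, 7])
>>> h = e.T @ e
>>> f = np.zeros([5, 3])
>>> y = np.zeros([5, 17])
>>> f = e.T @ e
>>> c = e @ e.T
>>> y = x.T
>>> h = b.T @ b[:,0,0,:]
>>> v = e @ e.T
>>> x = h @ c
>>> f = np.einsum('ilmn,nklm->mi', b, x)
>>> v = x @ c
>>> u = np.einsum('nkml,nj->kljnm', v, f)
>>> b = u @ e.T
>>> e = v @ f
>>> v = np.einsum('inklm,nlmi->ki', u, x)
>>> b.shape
(7, 7, 3, 7, 7)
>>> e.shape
(7, 7, 5, 3)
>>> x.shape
(7, 7, 5, 7)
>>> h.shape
(7, 7, 5, 7)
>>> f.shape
(7, 3)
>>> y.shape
()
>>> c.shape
(7, 7)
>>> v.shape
(3, 7)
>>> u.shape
(7, 7, 3, 7, 5)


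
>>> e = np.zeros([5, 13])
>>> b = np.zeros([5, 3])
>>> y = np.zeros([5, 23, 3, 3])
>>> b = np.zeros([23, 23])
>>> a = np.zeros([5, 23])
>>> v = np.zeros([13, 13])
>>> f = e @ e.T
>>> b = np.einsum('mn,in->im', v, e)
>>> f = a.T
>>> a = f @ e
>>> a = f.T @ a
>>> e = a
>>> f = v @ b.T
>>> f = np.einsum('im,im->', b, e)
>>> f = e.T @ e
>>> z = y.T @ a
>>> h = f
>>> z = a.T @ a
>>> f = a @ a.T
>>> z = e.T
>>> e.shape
(5, 13)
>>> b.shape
(5, 13)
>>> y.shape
(5, 23, 3, 3)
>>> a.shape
(5, 13)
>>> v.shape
(13, 13)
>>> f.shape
(5, 5)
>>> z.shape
(13, 5)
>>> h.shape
(13, 13)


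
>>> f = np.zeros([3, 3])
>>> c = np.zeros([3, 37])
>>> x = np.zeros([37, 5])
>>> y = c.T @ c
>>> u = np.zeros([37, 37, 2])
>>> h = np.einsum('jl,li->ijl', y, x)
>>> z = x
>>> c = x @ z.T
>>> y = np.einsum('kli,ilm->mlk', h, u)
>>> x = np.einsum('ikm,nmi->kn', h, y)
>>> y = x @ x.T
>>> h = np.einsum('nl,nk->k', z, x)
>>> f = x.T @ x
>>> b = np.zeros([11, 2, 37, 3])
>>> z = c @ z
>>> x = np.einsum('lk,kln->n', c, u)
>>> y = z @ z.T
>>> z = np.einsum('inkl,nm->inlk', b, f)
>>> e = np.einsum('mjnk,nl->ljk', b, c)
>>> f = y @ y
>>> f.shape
(37, 37)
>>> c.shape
(37, 37)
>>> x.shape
(2,)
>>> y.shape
(37, 37)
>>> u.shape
(37, 37, 2)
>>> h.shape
(2,)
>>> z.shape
(11, 2, 3, 37)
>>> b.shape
(11, 2, 37, 3)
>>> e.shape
(37, 2, 3)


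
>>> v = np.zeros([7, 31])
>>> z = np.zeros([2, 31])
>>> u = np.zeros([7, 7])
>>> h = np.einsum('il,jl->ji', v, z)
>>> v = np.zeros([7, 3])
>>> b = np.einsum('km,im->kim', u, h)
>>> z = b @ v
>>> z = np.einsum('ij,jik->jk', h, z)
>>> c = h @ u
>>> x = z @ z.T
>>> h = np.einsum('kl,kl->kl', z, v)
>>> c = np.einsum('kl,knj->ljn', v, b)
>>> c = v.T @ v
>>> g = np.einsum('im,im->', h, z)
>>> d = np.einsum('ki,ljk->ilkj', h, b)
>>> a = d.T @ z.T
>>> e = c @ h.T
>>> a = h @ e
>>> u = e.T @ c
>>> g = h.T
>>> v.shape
(7, 3)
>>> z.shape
(7, 3)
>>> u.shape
(7, 3)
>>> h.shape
(7, 3)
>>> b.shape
(7, 2, 7)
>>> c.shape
(3, 3)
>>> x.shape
(7, 7)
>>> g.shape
(3, 7)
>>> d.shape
(3, 7, 7, 2)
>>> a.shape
(7, 7)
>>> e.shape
(3, 7)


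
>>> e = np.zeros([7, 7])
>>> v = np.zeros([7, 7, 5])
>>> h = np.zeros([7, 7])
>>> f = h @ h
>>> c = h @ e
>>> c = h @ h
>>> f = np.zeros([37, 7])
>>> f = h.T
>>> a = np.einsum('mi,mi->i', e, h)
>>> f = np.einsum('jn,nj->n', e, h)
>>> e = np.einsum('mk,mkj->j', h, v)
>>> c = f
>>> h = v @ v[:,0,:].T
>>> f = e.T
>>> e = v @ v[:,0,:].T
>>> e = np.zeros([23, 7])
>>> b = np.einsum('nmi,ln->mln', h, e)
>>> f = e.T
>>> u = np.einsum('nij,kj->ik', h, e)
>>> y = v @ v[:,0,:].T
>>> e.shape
(23, 7)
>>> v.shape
(7, 7, 5)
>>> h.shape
(7, 7, 7)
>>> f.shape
(7, 23)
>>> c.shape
(7,)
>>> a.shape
(7,)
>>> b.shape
(7, 23, 7)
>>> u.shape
(7, 23)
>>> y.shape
(7, 7, 7)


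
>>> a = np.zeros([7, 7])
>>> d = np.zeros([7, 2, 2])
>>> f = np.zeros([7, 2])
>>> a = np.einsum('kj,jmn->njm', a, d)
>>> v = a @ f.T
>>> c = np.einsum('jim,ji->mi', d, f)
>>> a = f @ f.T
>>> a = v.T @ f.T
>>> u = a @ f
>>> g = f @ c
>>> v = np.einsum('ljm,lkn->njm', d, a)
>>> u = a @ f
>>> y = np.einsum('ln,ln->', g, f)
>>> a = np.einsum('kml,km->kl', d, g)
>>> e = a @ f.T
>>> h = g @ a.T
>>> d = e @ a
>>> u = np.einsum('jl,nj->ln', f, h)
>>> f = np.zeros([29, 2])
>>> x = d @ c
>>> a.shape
(7, 2)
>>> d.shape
(7, 2)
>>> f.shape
(29, 2)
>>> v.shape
(7, 2, 2)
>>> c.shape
(2, 2)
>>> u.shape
(2, 7)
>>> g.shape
(7, 2)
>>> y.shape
()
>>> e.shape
(7, 7)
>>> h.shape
(7, 7)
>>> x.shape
(7, 2)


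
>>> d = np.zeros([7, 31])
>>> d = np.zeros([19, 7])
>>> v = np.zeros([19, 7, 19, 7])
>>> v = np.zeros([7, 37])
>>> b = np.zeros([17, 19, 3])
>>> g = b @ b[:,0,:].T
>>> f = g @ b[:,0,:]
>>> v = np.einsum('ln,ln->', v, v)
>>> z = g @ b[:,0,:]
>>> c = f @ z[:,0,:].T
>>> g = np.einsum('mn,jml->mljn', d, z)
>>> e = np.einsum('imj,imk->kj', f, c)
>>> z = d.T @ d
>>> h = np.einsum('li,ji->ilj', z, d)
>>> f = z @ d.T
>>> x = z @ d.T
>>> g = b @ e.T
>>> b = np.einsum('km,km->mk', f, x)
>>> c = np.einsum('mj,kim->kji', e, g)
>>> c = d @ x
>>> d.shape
(19, 7)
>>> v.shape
()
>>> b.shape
(19, 7)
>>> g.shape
(17, 19, 17)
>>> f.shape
(7, 19)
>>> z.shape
(7, 7)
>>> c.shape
(19, 19)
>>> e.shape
(17, 3)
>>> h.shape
(7, 7, 19)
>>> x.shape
(7, 19)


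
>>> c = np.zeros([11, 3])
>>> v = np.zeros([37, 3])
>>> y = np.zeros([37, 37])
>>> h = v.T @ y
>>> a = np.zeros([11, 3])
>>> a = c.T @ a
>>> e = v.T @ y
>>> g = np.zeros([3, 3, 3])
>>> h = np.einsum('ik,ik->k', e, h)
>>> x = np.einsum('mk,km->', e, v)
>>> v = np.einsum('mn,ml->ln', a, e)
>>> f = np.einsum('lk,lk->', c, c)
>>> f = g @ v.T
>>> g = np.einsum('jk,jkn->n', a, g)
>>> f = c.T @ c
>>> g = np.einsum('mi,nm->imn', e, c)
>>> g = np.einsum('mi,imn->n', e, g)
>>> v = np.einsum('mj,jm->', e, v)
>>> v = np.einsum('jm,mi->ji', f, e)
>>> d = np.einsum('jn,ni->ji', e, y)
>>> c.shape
(11, 3)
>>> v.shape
(3, 37)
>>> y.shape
(37, 37)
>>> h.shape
(37,)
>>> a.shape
(3, 3)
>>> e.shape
(3, 37)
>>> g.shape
(11,)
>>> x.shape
()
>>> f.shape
(3, 3)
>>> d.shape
(3, 37)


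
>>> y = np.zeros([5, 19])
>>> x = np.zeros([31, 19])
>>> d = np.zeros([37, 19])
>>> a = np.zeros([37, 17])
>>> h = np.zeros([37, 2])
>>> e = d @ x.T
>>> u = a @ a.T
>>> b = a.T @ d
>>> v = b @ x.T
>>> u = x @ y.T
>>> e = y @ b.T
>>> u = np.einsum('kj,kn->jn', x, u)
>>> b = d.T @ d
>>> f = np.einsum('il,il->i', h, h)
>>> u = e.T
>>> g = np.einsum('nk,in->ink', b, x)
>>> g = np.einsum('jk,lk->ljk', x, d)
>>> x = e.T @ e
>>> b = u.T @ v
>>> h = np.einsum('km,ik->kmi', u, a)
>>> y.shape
(5, 19)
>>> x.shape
(17, 17)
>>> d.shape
(37, 19)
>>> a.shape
(37, 17)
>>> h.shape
(17, 5, 37)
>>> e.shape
(5, 17)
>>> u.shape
(17, 5)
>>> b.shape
(5, 31)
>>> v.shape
(17, 31)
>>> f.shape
(37,)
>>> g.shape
(37, 31, 19)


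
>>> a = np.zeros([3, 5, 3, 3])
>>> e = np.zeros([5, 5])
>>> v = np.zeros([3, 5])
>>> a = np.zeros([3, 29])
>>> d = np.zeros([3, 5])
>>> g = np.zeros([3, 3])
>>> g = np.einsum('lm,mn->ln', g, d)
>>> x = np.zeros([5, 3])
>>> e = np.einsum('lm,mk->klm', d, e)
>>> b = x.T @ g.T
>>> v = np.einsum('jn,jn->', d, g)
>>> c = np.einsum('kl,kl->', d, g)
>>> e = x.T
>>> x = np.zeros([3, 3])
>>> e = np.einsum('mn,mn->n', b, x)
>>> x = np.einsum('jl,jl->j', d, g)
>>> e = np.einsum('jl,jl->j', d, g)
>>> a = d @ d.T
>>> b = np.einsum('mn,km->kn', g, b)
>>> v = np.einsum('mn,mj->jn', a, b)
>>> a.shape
(3, 3)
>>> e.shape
(3,)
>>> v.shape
(5, 3)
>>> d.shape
(3, 5)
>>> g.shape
(3, 5)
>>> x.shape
(3,)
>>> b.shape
(3, 5)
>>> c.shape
()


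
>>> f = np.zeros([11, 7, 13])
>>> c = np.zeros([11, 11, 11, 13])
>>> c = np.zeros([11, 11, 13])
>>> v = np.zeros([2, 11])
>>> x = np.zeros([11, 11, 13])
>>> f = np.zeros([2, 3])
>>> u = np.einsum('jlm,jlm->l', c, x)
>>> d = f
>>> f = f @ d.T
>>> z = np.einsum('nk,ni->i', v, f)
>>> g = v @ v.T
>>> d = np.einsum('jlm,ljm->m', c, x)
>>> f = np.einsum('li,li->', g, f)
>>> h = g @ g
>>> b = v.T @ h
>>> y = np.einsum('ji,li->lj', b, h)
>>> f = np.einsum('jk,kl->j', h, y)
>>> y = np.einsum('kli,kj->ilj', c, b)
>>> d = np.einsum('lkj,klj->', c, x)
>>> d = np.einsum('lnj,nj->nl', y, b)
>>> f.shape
(2,)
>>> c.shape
(11, 11, 13)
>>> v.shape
(2, 11)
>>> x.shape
(11, 11, 13)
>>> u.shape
(11,)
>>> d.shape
(11, 13)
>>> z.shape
(2,)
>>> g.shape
(2, 2)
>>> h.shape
(2, 2)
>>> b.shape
(11, 2)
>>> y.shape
(13, 11, 2)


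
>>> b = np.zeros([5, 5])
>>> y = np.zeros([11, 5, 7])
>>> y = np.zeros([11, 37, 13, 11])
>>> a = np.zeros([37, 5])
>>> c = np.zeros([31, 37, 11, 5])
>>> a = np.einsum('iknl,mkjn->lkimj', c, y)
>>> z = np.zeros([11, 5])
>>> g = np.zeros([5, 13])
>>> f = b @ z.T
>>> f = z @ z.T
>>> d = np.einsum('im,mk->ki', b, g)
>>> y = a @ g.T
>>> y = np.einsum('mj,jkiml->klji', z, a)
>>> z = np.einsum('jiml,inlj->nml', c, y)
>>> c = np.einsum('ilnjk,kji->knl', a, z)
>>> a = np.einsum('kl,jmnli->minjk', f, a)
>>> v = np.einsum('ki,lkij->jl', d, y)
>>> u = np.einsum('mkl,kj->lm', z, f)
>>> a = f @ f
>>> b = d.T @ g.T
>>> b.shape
(5, 5)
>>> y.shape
(37, 13, 5, 31)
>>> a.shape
(11, 11)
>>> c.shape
(13, 31, 37)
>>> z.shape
(13, 11, 5)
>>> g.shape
(5, 13)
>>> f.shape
(11, 11)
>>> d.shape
(13, 5)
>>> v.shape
(31, 37)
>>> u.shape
(5, 13)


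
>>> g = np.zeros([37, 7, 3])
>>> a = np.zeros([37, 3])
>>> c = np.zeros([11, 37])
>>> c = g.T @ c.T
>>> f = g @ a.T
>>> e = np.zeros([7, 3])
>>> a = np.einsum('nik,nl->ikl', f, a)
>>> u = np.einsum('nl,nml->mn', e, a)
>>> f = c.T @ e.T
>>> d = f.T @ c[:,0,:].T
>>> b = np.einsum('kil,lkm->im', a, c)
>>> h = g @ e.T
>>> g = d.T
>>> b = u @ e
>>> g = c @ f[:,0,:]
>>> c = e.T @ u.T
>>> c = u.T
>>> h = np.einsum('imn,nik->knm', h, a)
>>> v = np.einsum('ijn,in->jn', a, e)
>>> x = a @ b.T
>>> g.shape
(3, 7, 7)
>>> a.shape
(7, 37, 3)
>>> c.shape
(7, 37)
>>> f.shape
(11, 7, 7)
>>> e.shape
(7, 3)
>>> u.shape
(37, 7)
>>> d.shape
(7, 7, 3)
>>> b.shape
(37, 3)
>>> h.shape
(3, 7, 7)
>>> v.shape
(37, 3)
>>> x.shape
(7, 37, 37)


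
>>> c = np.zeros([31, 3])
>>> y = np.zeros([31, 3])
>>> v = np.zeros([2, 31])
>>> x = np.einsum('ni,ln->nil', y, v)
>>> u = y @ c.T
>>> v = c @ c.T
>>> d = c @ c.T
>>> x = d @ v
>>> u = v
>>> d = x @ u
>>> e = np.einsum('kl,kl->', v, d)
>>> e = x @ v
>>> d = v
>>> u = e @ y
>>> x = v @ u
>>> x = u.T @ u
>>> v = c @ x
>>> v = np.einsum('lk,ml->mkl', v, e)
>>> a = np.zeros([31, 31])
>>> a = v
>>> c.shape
(31, 3)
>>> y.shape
(31, 3)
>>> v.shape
(31, 3, 31)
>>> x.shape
(3, 3)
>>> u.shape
(31, 3)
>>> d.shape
(31, 31)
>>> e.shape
(31, 31)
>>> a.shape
(31, 3, 31)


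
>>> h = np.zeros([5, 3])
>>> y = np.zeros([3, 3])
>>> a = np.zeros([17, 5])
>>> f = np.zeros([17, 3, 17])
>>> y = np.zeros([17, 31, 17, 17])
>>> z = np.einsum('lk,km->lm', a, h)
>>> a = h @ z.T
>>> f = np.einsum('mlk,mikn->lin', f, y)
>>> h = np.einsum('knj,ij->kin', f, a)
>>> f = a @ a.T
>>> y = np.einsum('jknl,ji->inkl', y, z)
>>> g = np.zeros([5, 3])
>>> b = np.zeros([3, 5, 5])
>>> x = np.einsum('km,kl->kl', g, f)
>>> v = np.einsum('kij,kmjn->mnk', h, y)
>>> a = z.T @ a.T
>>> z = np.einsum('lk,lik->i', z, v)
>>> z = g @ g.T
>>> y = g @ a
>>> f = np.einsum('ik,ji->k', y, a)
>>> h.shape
(3, 5, 31)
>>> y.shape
(5, 5)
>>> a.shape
(3, 5)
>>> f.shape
(5,)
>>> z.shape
(5, 5)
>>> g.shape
(5, 3)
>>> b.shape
(3, 5, 5)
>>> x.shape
(5, 5)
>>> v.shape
(17, 17, 3)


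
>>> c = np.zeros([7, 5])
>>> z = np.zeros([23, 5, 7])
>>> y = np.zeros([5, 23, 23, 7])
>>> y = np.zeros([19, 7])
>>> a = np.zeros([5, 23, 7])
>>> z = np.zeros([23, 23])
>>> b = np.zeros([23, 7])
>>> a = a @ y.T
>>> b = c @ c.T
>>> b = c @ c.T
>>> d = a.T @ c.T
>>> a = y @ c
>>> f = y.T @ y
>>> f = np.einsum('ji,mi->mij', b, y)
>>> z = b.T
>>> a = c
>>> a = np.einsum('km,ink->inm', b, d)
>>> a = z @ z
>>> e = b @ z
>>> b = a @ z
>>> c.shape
(7, 5)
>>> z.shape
(7, 7)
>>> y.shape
(19, 7)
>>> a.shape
(7, 7)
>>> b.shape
(7, 7)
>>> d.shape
(19, 23, 7)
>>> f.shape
(19, 7, 7)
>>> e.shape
(7, 7)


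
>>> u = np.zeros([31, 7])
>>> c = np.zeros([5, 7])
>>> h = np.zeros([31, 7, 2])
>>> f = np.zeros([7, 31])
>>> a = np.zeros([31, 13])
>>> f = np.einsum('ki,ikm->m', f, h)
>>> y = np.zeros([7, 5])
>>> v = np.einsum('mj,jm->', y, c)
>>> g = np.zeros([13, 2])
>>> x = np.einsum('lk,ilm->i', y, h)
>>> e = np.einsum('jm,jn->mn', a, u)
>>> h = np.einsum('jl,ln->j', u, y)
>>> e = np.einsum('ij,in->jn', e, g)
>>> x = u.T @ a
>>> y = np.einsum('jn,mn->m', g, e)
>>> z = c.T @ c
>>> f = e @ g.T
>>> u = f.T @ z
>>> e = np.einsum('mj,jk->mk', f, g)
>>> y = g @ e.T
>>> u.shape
(13, 7)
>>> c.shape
(5, 7)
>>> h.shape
(31,)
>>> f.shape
(7, 13)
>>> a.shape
(31, 13)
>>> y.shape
(13, 7)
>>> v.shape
()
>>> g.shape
(13, 2)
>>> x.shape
(7, 13)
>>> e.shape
(7, 2)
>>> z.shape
(7, 7)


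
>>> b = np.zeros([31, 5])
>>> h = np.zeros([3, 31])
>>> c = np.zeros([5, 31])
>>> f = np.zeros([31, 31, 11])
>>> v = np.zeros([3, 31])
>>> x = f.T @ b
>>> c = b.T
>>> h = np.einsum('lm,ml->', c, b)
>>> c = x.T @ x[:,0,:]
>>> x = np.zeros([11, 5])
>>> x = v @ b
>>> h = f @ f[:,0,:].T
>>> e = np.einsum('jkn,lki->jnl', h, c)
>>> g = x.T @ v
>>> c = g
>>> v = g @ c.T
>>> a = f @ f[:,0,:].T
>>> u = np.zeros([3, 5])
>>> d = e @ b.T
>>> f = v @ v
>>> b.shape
(31, 5)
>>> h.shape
(31, 31, 31)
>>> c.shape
(5, 31)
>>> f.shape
(5, 5)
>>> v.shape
(5, 5)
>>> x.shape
(3, 5)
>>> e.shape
(31, 31, 5)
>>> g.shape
(5, 31)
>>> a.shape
(31, 31, 31)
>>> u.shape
(3, 5)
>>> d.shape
(31, 31, 31)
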